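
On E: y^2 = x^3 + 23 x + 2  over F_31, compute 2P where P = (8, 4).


Doubling: s = (3 x1^2 + a) / (2 y1)
s = (3*8^2 + 23) / (2*4) mod 31 = 23
x3 = s^2 - 2 x1 mod 31 = 23^2 - 2*8 = 17
y3 = s (x1 - x3) - y1 mod 31 = 23 * (8 - 17) - 4 = 6

2P = (17, 6)


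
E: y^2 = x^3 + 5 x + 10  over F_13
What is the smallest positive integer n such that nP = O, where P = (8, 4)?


Compute successive multiples of P until we hit O:
  1P = (8, 4)
  2P = (6, 3)
  3P = (9, 2)
  4P = (0, 6)
  5P = (1, 4)
  6P = (4, 9)
  7P = (5, 2)
  8P = (12, 2)
  ... (continuing to 18P)
  18P = O

ord(P) = 18


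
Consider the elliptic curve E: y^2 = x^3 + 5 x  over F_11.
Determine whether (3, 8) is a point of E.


Check whether y^2 = x^3 + 5 x + 0 (mod 11) for (x, y) = (3, 8).
LHS: y^2 = 8^2 mod 11 = 9
RHS: x^3 + 5 x + 0 = 3^3 + 5*3 + 0 mod 11 = 9
LHS = RHS

Yes, on the curve


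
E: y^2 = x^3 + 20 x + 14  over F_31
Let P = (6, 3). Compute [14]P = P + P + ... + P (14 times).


k = 14 = 1110_2 (binary, LSB first: 0111)
Double-and-add from P = (6, 3):
  bit 0 = 0: acc unchanged = O
  bit 1 = 1: acc = O + (16, 11) = (16, 11)
  bit 2 = 1: acc = (16, 11) + (3, 15) = (22, 29)
  bit 3 = 1: acc = (22, 29) + (2, 0) = (16, 20)

14P = (16, 20)


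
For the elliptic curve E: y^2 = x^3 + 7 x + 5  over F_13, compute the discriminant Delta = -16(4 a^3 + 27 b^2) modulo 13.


4 a^3 + 27 b^2 = 4*7^3 + 27*5^2 = 1372 + 675 = 2047
Delta = -16 * (2047) = -32752
Delta mod 13 = 8

Delta = 8 (mod 13)


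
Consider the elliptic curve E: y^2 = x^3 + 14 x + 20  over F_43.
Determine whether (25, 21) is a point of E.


Check whether y^2 = x^3 + 14 x + 20 (mod 43) for (x, y) = (25, 21).
LHS: y^2 = 21^2 mod 43 = 11
RHS: x^3 + 14 x + 20 = 25^3 + 14*25 + 20 mod 43 = 42
LHS != RHS

No, not on the curve


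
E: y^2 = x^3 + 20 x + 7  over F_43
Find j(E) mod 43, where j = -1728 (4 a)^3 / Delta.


Delta = -16(4 a^3 + 27 b^2) mod 43 = 32
-1728 * (4 a)^3 = -1728 * (4*20)^3 mod 43 = 8
j = 8 * 32^(-1) mod 43 = 11

j = 11 (mod 43)


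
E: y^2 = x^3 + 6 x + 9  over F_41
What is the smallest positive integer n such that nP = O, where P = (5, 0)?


Compute successive multiples of P until we hit O:
  1P = (5, 0)
  2P = O

ord(P) = 2


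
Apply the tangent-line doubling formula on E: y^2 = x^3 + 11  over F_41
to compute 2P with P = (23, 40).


Doubling: s = (3 x1^2 + a) / (2 y1)
s = (3*23^2 + 0) / (2*40) mod 41 = 6
x3 = s^2 - 2 x1 mod 41 = 6^2 - 2*23 = 31
y3 = s (x1 - x3) - y1 mod 41 = 6 * (23 - 31) - 40 = 35

2P = (31, 35)


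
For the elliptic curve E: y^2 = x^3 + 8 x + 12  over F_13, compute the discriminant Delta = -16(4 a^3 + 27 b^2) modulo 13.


4 a^3 + 27 b^2 = 4*8^3 + 27*12^2 = 2048 + 3888 = 5936
Delta = -16 * (5936) = -94976
Delta mod 13 = 2

Delta = 2 (mod 13)


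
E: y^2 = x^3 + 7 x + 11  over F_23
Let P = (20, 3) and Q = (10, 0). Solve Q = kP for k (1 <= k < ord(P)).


Enumerate multiples of P until we hit Q = (10, 0):
  1P = (20, 3)
  2P = (10, 0)
Match found at i = 2.

k = 2


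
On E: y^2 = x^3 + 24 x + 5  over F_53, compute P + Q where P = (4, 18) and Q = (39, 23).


P != Q, so use the chord formula.
s = (y2 - y1) / (x2 - x1) = (5) / (35) mod 53 = 38
x3 = s^2 - x1 - x2 mod 53 = 38^2 - 4 - 39 = 23
y3 = s (x1 - x3) - y1 mod 53 = 38 * (4 - 23) - 18 = 2

P + Q = (23, 2)


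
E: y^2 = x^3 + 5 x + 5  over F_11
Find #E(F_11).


For each x in F_11, count y with y^2 = x^3 + 5 x + 5 mod 11:
  x = 0: RHS = 5, y in [4, 7]  -> 2 point(s)
  x = 1: RHS = 0, y in [0]  -> 1 point(s)
  x = 2: RHS = 1, y in [1, 10]  -> 2 point(s)
  x = 3: RHS = 3, y in [5, 6]  -> 2 point(s)
  x = 4: RHS = 1, y in [1, 10]  -> 2 point(s)
  x = 5: RHS = 1, y in [1, 10]  -> 2 point(s)
  x = 6: RHS = 9, y in [3, 8]  -> 2 point(s)
  x = 7: RHS = 9, y in [3, 8]  -> 2 point(s)
  x = 9: RHS = 9, y in [3, 8]  -> 2 point(s)
Affine points: 17. Add the point at infinity: total = 18.

#E(F_11) = 18


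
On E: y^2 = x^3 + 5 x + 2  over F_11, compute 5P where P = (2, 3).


k = 5 = 101_2 (binary, LSB first: 101)
Double-and-add from P = (2, 3):
  bit 0 = 1: acc = O + (2, 3) = (2, 3)
  bit 1 = 0: acc unchanged = (2, 3)
  bit 2 = 1: acc = (2, 3) + (4, 8) = (3, 0)

5P = (3, 0)


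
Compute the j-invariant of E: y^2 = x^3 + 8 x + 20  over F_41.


Delta = -16(4 a^3 + 27 b^2) mod 41 = 6
-1728 * (4 a)^3 = -1728 * (4*8)^3 mod 41 = 28
j = 28 * 6^(-1) mod 41 = 32

j = 32 (mod 41)


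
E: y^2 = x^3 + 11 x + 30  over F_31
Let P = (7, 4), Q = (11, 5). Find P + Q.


P != Q, so use the chord formula.
s = (y2 - y1) / (x2 - x1) = (1) / (4) mod 31 = 8
x3 = s^2 - x1 - x2 mod 31 = 8^2 - 7 - 11 = 15
y3 = s (x1 - x3) - y1 mod 31 = 8 * (7 - 15) - 4 = 25

P + Q = (15, 25)


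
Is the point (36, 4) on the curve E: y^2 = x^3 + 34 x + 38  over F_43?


Check whether y^2 = x^3 + 34 x + 38 (mod 43) for (x, y) = (36, 4).
LHS: y^2 = 4^2 mod 43 = 16
RHS: x^3 + 34 x + 38 = 36^3 + 34*36 + 38 mod 43 = 16
LHS = RHS

Yes, on the curve


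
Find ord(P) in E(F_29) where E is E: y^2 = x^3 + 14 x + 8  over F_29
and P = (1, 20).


Compute successive multiples of P until we hit O:
  1P = (1, 20)
  2P = (21, 15)
  3P = (27, 1)
  4P = (25, 2)
  5P = (9, 15)
  6P = (28, 15)
  7P = (28, 14)
  8P = (9, 14)
  ... (continuing to 13P)
  13P = O

ord(P) = 13


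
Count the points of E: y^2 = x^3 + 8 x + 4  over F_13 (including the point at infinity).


For each x in F_13, count y with y^2 = x^3 + 8 x + 4 mod 13:
  x = 0: RHS = 4, y in [2, 11]  -> 2 point(s)
  x = 1: RHS = 0, y in [0]  -> 1 point(s)
  x = 3: RHS = 3, y in [4, 9]  -> 2 point(s)
  x = 4: RHS = 9, y in [3, 10]  -> 2 point(s)
  x = 5: RHS = 0, y in [0]  -> 1 point(s)
  x = 7: RHS = 0, y in [0]  -> 1 point(s)
  x = 9: RHS = 12, y in [5, 8]  -> 2 point(s)
Affine points: 11. Add the point at infinity: total = 12.

#E(F_13) = 12


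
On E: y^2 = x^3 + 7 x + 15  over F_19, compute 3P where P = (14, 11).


k = 3 = 11_2 (binary, LSB first: 11)
Double-and-add from P = (14, 11):
  bit 0 = 1: acc = O + (14, 11) = (14, 11)
  bit 1 = 1: acc = (14, 11) + (14, 8) = O

3P = O


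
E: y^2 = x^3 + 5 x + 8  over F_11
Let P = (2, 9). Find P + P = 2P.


Doubling: s = (3 x1^2 + a) / (2 y1)
s = (3*2^2 + 5) / (2*9) mod 11 = 4
x3 = s^2 - 2 x1 mod 11 = 4^2 - 2*2 = 1
y3 = s (x1 - x3) - y1 mod 11 = 4 * (2 - 1) - 9 = 6

2P = (1, 6)


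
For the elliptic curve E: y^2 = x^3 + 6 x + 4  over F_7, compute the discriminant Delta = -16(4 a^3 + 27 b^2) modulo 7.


4 a^3 + 27 b^2 = 4*6^3 + 27*4^2 = 864 + 432 = 1296
Delta = -16 * (1296) = -20736
Delta mod 7 = 5

Delta = 5 (mod 7)


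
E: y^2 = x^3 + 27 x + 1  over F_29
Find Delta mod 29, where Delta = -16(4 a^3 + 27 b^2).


4 a^3 + 27 b^2 = 4*27^3 + 27*1^2 = 78732 + 27 = 78759
Delta = -16 * (78759) = -1260144
Delta mod 29 = 22

Delta = 22 (mod 29)


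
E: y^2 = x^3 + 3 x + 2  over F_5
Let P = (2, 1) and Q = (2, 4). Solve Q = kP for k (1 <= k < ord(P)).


Enumerate multiples of P until we hit Q = (2, 4):
  1P = (2, 1)
  2P = (1, 4)
  3P = (1, 1)
  4P = (2, 4)
Match found at i = 4.

k = 4


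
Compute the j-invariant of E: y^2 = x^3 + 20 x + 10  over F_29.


Delta = -16(4 a^3 + 27 b^2) mod 29 = 5
-1728 * (4 a)^3 = -1728 * (4*20)^3 mod 29 = 2
j = 2 * 5^(-1) mod 29 = 12

j = 12 (mod 29)


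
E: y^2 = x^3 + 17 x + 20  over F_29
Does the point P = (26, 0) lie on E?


Check whether y^2 = x^3 + 17 x + 20 (mod 29) for (x, y) = (26, 0).
LHS: y^2 = 0^2 mod 29 = 0
RHS: x^3 + 17 x + 20 = 26^3 + 17*26 + 20 mod 29 = 0
LHS = RHS

Yes, on the curve


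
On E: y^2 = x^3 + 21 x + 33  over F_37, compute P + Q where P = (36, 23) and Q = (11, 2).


P != Q, so use the chord formula.
s = (y2 - y1) / (x2 - x1) = (16) / (12) mod 37 = 26
x3 = s^2 - x1 - x2 mod 37 = 26^2 - 36 - 11 = 0
y3 = s (x1 - x3) - y1 mod 37 = 26 * (36 - 0) - 23 = 25

P + Q = (0, 25)


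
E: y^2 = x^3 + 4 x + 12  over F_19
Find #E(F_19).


For each x in F_19, count y with y^2 = x^3 + 4 x + 12 mod 19:
  x = 1: RHS = 17, y in [6, 13]  -> 2 point(s)
  x = 2: RHS = 9, y in [3, 16]  -> 2 point(s)
  x = 4: RHS = 16, y in [4, 15]  -> 2 point(s)
  x = 5: RHS = 5, y in [9, 10]  -> 2 point(s)
  x = 6: RHS = 5, y in [9, 10]  -> 2 point(s)
  x = 8: RHS = 5, y in [9, 10]  -> 2 point(s)
  x = 9: RHS = 17, y in [6, 13]  -> 2 point(s)
  x = 10: RHS = 7, y in [8, 11]  -> 2 point(s)
  x = 11: RHS = 0, y in [0]  -> 1 point(s)
  x = 13: RHS = 0, y in [0]  -> 1 point(s)
  x = 14: RHS = 0, y in [0]  -> 1 point(s)
  x = 16: RHS = 11, y in [7, 12]  -> 2 point(s)
  x = 18: RHS = 7, y in [8, 11]  -> 2 point(s)
Affine points: 23. Add the point at infinity: total = 24.

#E(F_19) = 24


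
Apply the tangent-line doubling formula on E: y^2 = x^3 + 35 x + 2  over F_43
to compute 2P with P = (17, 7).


Doubling: s = (3 x1^2 + a) / (2 y1)
s = (3*17^2 + 35) / (2*7) mod 43 = 3
x3 = s^2 - 2 x1 mod 43 = 3^2 - 2*17 = 18
y3 = s (x1 - x3) - y1 mod 43 = 3 * (17 - 18) - 7 = 33

2P = (18, 33)


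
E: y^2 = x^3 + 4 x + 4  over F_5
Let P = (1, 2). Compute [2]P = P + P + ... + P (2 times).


k = 2 = 10_2 (binary, LSB first: 01)
Double-and-add from P = (1, 2):
  bit 0 = 0: acc unchanged = O
  bit 1 = 1: acc = O + (2, 0) = (2, 0)

2P = (2, 0)


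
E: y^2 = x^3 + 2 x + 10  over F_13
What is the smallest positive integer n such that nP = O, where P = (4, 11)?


Compute successive multiples of P until we hit O:
  1P = (4, 11)
  2P = (2, 3)
  3P = (10, 4)
  4P = (0, 6)
  5P = (0, 7)
  6P = (10, 9)
  7P = (2, 10)
  8P = (4, 2)
  ... (continuing to 9P)
  9P = O

ord(P) = 9


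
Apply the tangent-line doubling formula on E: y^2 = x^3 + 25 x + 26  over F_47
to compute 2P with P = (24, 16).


Doubling: s = (3 x1^2 + a) / (2 y1)
s = (3*24^2 + 25) / (2*16) mod 47 = 21
x3 = s^2 - 2 x1 mod 47 = 21^2 - 2*24 = 17
y3 = s (x1 - x3) - y1 mod 47 = 21 * (24 - 17) - 16 = 37

2P = (17, 37)


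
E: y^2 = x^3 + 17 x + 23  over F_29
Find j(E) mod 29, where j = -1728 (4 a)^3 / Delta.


Delta = -16(4 a^3 + 27 b^2) mod 29 = 7
-1728 * (4 a)^3 = -1728 * (4*17)^3 mod 29 = 23
j = 23 * 7^(-1) mod 29 = 24

j = 24 (mod 29)


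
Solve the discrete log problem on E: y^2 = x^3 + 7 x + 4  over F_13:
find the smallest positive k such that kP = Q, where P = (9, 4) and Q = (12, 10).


Enumerate multiples of P until we hit Q = (12, 10):
  1P = (9, 4)
  2P = (12, 3)
  3P = (8, 0)
  4P = (12, 10)
Match found at i = 4.

k = 4


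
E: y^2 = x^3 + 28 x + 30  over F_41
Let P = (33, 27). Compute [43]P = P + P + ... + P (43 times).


k = 43 = 101011_2 (binary, LSB first: 110101)
Double-and-add from P = (33, 27):
  bit 0 = 1: acc = O + (33, 27) = (33, 27)
  bit 1 = 1: acc = (33, 27) + (20, 29) = (38, 40)
  bit 2 = 0: acc unchanged = (38, 40)
  bit 3 = 1: acc = (38, 40) + (40, 1) = (5, 34)
  bit 4 = 0: acc unchanged = (5, 34)
  bit 5 = 1: acc = (5, 34) + (27, 25) = (4, 1)

43P = (4, 1)


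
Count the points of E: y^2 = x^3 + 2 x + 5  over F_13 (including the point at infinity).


For each x in F_13, count y with y^2 = x^3 + 2 x + 5 mod 13:
  x = 2: RHS = 4, y in [2, 11]  -> 2 point(s)
  x = 3: RHS = 12, y in [5, 8]  -> 2 point(s)
  x = 4: RHS = 12, y in [5, 8]  -> 2 point(s)
  x = 5: RHS = 10, y in [6, 7]  -> 2 point(s)
  x = 6: RHS = 12, y in [5, 8]  -> 2 point(s)
  x = 8: RHS = 0, y in [0]  -> 1 point(s)
Affine points: 11. Add the point at infinity: total = 12.

#E(F_13) = 12


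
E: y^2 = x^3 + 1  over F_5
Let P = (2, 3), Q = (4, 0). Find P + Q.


P != Q, so use the chord formula.
s = (y2 - y1) / (x2 - x1) = (2) / (2) mod 5 = 1
x3 = s^2 - x1 - x2 mod 5 = 1^2 - 2 - 4 = 0
y3 = s (x1 - x3) - y1 mod 5 = 1 * (2 - 0) - 3 = 4

P + Q = (0, 4)


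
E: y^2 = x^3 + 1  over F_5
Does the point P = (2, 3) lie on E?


Check whether y^2 = x^3 + 0 x + 1 (mod 5) for (x, y) = (2, 3).
LHS: y^2 = 3^2 mod 5 = 4
RHS: x^3 + 0 x + 1 = 2^3 + 0*2 + 1 mod 5 = 4
LHS = RHS

Yes, on the curve


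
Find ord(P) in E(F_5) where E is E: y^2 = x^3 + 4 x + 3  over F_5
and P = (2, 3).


Compute successive multiples of P until we hit O:
  1P = (2, 3)
  2P = (2, 2)
  3P = O

ord(P) = 3


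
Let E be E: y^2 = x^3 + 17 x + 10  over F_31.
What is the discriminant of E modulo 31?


4 a^3 + 27 b^2 = 4*17^3 + 27*10^2 = 19652 + 2700 = 22352
Delta = -16 * (22352) = -357632
Delta mod 31 = 15

Delta = 15 (mod 31)


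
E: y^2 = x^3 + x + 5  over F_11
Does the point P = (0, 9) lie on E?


Check whether y^2 = x^3 + 1 x + 5 (mod 11) for (x, y) = (0, 9).
LHS: y^2 = 9^2 mod 11 = 4
RHS: x^3 + 1 x + 5 = 0^3 + 1*0 + 5 mod 11 = 5
LHS != RHS

No, not on the curve


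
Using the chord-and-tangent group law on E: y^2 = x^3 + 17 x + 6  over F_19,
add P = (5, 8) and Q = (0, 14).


P != Q, so use the chord formula.
s = (y2 - y1) / (x2 - x1) = (6) / (14) mod 19 = 14
x3 = s^2 - x1 - x2 mod 19 = 14^2 - 5 - 0 = 1
y3 = s (x1 - x3) - y1 mod 19 = 14 * (5 - 1) - 8 = 10

P + Q = (1, 10)


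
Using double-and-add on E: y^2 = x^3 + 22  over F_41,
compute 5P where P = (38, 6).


k = 5 = 101_2 (binary, LSB first: 101)
Double-and-add from P = (38, 6):
  bit 0 = 1: acc = O + (38, 6) = (38, 6)
  bit 1 = 0: acc unchanged = (38, 6)
  bit 2 = 1: acc = (38, 6) + (29, 37) = (38, 35)

5P = (38, 35)


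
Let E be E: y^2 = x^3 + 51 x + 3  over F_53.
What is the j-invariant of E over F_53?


Delta = -16(4 a^3 + 27 b^2) mod 53 = 16
-1728 * (4 a)^3 = -1728 * (4*51)^3 mod 53 = 7
j = 7 * 16^(-1) mod 53 = 17

j = 17 (mod 53)


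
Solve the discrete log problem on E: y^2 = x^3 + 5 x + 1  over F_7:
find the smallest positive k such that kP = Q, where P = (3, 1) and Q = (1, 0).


Enumerate multiples of P until we hit Q = (1, 0):
  1P = (3, 1)
  2P = (5, 2)
  3P = (1, 0)
Match found at i = 3.

k = 3


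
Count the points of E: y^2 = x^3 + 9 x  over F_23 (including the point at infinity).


For each x in F_23, count y with y^2 = x^3 + 9 x + 0 mod 23:
  x = 0: RHS = 0, y in [0]  -> 1 point(s)
  x = 2: RHS = 3, y in [7, 16]  -> 2 point(s)
  x = 3: RHS = 8, y in [10, 13]  -> 2 point(s)
  x = 4: RHS = 8, y in [10, 13]  -> 2 point(s)
  x = 5: RHS = 9, y in [3, 20]  -> 2 point(s)
  x = 8: RHS = 9, y in [3, 20]  -> 2 point(s)
  x = 10: RHS = 9, y in [3, 20]  -> 2 point(s)
  x = 11: RHS = 4, y in [2, 21]  -> 2 point(s)
  x = 14: RHS = 18, y in [8, 15]  -> 2 point(s)
  x = 16: RHS = 8, y in [10, 13]  -> 2 point(s)
  x = 17: RHS = 6, y in [11, 12]  -> 2 point(s)
  x = 22: RHS = 13, y in [6, 17]  -> 2 point(s)
Affine points: 23. Add the point at infinity: total = 24.

#E(F_23) = 24


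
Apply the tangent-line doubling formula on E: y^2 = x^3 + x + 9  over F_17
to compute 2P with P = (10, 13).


Doubling: s = (3 x1^2 + a) / (2 y1)
s = (3*10^2 + 1) / (2*13) mod 17 = 7
x3 = s^2 - 2 x1 mod 17 = 7^2 - 2*10 = 12
y3 = s (x1 - x3) - y1 mod 17 = 7 * (10 - 12) - 13 = 7

2P = (12, 7)


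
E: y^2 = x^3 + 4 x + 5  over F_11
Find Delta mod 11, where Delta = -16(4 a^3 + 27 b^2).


4 a^3 + 27 b^2 = 4*4^3 + 27*5^2 = 256 + 675 = 931
Delta = -16 * (931) = -14896
Delta mod 11 = 9

Delta = 9 (mod 11)


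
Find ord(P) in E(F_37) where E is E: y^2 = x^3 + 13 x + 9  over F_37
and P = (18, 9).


Compute successive multiples of P until we hit O:
  1P = (18, 9)
  2P = (8, 12)
  3P = (27, 27)
  4P = (33, 35)
  5P = (14, 30)
  6P = (21, 16)
  7P = (24, 14)
  8P = (7, 31)
  ... (continuing to 23P)
  23P = O

ord(P) = 23


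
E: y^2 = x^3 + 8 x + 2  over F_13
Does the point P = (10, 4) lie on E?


Check whether y^2 = x^3 + 8 x + 2 (mod 13) for (x, y) = (10, 4).
LHS: y^2 = 4^2 mod 13 = 3
RHS: x^3 + 8 x + 2 = 10^3 + 8*10 + 2 mod 13 = 3
LHS = RHS

Yes, on the curve


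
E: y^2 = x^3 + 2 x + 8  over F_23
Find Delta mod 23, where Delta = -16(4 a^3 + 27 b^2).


4 a^3 + 27 b^2 = 4*2^3 + 27*8^2 = 32 + 1728 = 1760
Delta = -16 * (1760) = -28160
Delta mod 23 = 15

Delta = 15 (mod 23)


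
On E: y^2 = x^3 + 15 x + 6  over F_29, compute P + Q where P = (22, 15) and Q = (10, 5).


P != Q, so use the chord formula.
s = (y2 - y1) / (x2 - x1) = (19) / (17) mod 29 = 25
x3 = s^2 - x1 - x2 mod 29 = 25^2 - 22 - 10 = 13
y3 = s (x1 - x3) - y1 mod 29 = 25 * (22 - 13) - 15 = 7

P + Q = (13, 7)


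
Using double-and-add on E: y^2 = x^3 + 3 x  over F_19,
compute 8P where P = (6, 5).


k = 8 = 1000_2 (binary, LSB first: 0001)
Double-and-add from P = (6, 5):
  bit 0 = 0: acc unchanged = O
  bit 1 = 0: acc unchanged = O
  bit 2 = 0: acc unchanged = O
  bit 3 = 1: acc = O + (5, 11) = (5, 11)

8P = (5, 11)


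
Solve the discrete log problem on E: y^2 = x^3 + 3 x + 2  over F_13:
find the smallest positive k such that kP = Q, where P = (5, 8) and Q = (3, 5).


Enumerate multiples of P until we hit Q = (3, 5):
  1P = (5, 8)
  2P = (3, 5)
Match found at i = 2.

k = 2


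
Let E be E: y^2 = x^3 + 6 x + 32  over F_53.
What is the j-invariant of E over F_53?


Delta = -16(4 a^3 + 27 b^2) mod 53 = 32
-1728 * (4 a)^3 = -1728 * (4*6)^3 mod 53 = 23
j = 23 * 32^(-1) mod 53 = 9

j = 9 (mod 53)


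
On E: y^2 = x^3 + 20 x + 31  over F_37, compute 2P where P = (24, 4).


Doubling: s = (3 x1^2 + a) / (2 y1)
s = (3*24^2 + 20) / (2*4) mod 37 = 15
x3 = s^2 - 2 x1 mod 37 = 15^2 - 2*24 = 29
y3 = s (x1 - x3) - y1 mod 37 = 15 * (24 - 29) - 4 = 32

2P = (29, 32)


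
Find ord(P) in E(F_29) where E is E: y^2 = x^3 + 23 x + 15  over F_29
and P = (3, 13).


Compute successive multiples of P until we hit O:
  1P = (3, 13)
  2P = (14, 6)
  3P = (16, 19)
  4P = (26, 21)
  5P = (5, 9)
  6P = (25, 2)
  7P = (23, 26)
  8P = (28, 7)
  ... (continuing to 29P)
  29P = O

ord(P) = 29


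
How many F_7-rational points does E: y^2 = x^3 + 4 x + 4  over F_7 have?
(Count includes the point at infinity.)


For each x in F_7, count y with y^2 = x^3 + 4 x + 4 mod 7:
  x = 0: RHS = 4, y in [2, 5]  -> 2 point(s)
  x = 1: RHS = 2, y in [3, 4]  -> 2 point(s)
  x = 3: RHS = 1, y in [1, 6]  -> 2 point(s)
  x = 4: RHS = 0, y in [0]  -> 1 point(s)
  x = 5: RHS = 2, y in [3, 4]  -> 2 point(s)
Affine points: 9. Add the point at infinity: total = 10.

#E(F_7) = 10


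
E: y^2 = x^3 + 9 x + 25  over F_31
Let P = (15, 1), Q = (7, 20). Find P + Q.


P != Q, so use the chord formula.
s = (y2 - y1) / (x2 - x1) = (19) / (23) mod 31 = 17
x3 = s^2 - x1 - x2 mod 31 = 17^2 - 15 - 7 = 19
y3 = s (x1 - x3) - y1 mod 31 = 17 * (15 - 19) - 1 = 24

P + Q = (19, 24)


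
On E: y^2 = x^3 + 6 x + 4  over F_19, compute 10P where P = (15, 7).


k = 10 = 1010_2 (binary, LSB first: 0101)
Double-and-add from P = (15, 7):
  bit 0 = 0: acc unchanged = O
  bit 1 = 1: acc = O + (0, 2) = (0, 2)
  bit 2 = 0: acc unchanged = (0, 2)
  bit 3 = 1: acc = (0, 2) + (14, 1) = (2, 9)

10P = (2, 9)


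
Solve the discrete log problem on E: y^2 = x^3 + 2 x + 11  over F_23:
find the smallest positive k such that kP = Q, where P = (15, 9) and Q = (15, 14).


Enumerate multiples of P until we hit Q = (15, 14):
  1P = (15, 9)
  2P = (20, 1)
  3P = (20, 22)
  4P = (15, 14)
Match found at i = 4.

k = 4


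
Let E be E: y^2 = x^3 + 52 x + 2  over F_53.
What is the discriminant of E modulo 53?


4 a^3 + 27 b^2 = 4*52^3 + 27*2^2 = 562432 + 108 = 562540
Delta = -16 * (562540) = -9000640
Delta mod 53 = 32

Delta = 32 (mod 53)


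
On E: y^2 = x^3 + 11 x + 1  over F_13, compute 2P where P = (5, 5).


Doubling: s = (3 x1^2 + a) / (2 y1)
s = (3*5^2 + 11) / (2*5) mod 13 = 6
x3 = s^2 - 2 x1 mod 13 = 6^2 - 2*5 = 0
y3 = s (x1 - x3) - y1 mod 13 = 6 * (5 - 0) - 5 = 12

2P = (0, 12)


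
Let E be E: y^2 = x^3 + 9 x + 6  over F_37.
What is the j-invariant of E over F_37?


Delta = -16(4 a^3 + 27 b^2) mod 37 = 26
-1728 * (4 a)^3 = -1728 * (4*9)^3 mod 37 = 26
j = 26 * 26^(-1) mod 37 = 1

j = 1 (mod 37)


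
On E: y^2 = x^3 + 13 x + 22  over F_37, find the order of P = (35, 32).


Compute successive multiples of P until we hit O:
  1P = (35, 32)
  2P = (1, 31)
  3P = (34, 17)
  4P = (8, 3)
  5P = (5, 29)
  6P = (7, 30)
  7P = (22, 35)
  8P = (28, 29)
  ... (continuing to 33P)
  33P = O

ord(P) = 33


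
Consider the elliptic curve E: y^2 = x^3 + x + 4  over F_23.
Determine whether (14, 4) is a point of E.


Check whether y^2 = x^3 + 1 x + 4 (mod 23) for (x, y) = (14, 4).
LHS: y^2 = 4^2 mod 23 = 16
RHS: x^3 + 1 x + 4 = 14^3 + 1*14 + 4 mod 23 = 2
LHS != RHS

No, not on the curve


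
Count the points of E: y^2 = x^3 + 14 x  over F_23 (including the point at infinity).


For each x in F_23, count y with y^2 = x^3 + 14 x + 0 mod 23:
  x = 0: RHS = 0, y in [0]  -> 1 point(s)
  x = 2: RHS = 13, y in [6, 17]  -> 2 point(s)
  x = 3: RHS = 0, y in [0]  -> 1 point(s)
  x = 6: RHS = 1, y in [1, 22]  -> 2 point(s)
  x = 7: RHS = 4, y in [2, 21]  -> 2 point(s)
  x = 8: RHS = 3, y in [7, 16]  -> 2 point(s)
  x = 9: RHS = 4, y in [2, 21]  -> 2 point(s)
  x = 10: RHS = 13, y in [6, 17]  -> 2 point(s)
  x = 11: RHS = 13, y in [6, 17]  -> 2 point(s)
  x = 18: RHS = 12, y in [9, 14]  -> 2 point(s)
  x = 19: RHS = 18, y in [8, 15]  -> 2 point(s)
  x = 20: RHS = 0, y in [0]  -> 1 point(s)
  x = 22: RHS = 8, y in [10, 13]  -> 2 point(s)
Affine points: 23. Add the point at infinity: total = 24.

#E(F_23) = 24


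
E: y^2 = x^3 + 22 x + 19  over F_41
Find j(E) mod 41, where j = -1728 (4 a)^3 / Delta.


Delta = -16(4 a^3 + 27 b^2) mod 41 = 1
-1728 * (4 a)^3 = -1728 * (4*22)^3 mod 41 = 16
j = 16 * 1^(-1) mod 41 = 16

j = 16 (mod 41)


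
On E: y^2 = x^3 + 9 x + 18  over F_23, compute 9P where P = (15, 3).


k = 9 = 1001_2 (binary, LSB first: 1001)
Double-and-add from P = (15, 3):
  bit 0 = 1: acc = O + (15, 3) = (15, 3)
  bit 1 = 0: acc unchanged = (15, 3)
  bit 2 = 0: acc unchanged = (15, 3)
  bit 3 = 1: acc = (15, 3) + (10, 21) = (22, 13)

9P = (22, 13)


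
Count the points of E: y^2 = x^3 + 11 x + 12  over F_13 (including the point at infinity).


For each x in F_13, count y with y^2 = x^3 + 11 x + 12 mod 13:
  x = 0: RHS = 12, y in [5, 8]  -> 2 point(s)
  x = 2: RHS = 3, y in [4, 9]  -> 2 point(s)
  x = 4: RHS = 3, y in [4, 9]  -> 2 point(s)
  x = 5: RHS = 10, y in [6, 7]  -> 2 point(s)
  x = 7: RHS = 3, y in [4, 9]  -> 2 point(s)
  x = 8: RHS = 1, y in [1, 12]  -> 2 point(s)
  x = 10: RHS = 4, y in [2, 11]  -> 2 point(s)
  x = 12: RHS = 0, y in [0]  -> 1 point(s)
Affine points: 15. Add the point at infinity: total = 16.

#E(F_13) = 16


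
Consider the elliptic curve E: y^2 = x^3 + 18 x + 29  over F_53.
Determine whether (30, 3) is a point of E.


Check whether y^2 = x^3 + 18 x + 29 (mod 53) for (x, y) = (30, 3).
LHS: y^2 = 3^2 mod 53 = 9
RHS: x^3 + 18 x + 29 = 30^3 + 18*30 + 29 mod 53 = 9
LHS = RHS

Yes, on the curve


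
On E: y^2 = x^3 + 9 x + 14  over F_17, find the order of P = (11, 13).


Compute successive multiples of P until we hit O:
  1P = (11, 13)
  2P = (11, 4)
  3P = O

ord(P) = 3


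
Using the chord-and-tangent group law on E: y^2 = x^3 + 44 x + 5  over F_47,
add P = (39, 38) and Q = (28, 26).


P != Q, so use the chord formula.
s = (y2 - y1) / (x2 - x1) = (35) / (36) mod 47 = 31
x3 = s^2 - x1 - x2 mod 47 = 31^2 - 39 - 28 = 1
y3 = s (x1 - x3) - y1 mod 47 = 31 * (39 - 1) - 38 = 12

P + Q = (1, 12)


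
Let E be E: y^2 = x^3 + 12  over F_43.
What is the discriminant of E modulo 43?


4 a^3 + 27 b^2 = 4*0^3 + 27*12^2 = 0 + 3888 = 3888
Delta = -16 * (3888) = -62208
Delta mod 43 = 13

Delta = 13 (mod 43)


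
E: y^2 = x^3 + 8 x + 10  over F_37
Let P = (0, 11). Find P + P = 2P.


Doubling: s = (3 x1^2 + a) / (2 y1)
s = (3*0^2 + 8) / (2*11) mod 37 = 34
x3 = s^2 - 2 x1 mod 37 = 34^2 - 2*0 = 9
y3 = s (x1 - x3) - y1 mod 37 = 34 * (0 - 9) - 11 = 16

2P = (9, 16)


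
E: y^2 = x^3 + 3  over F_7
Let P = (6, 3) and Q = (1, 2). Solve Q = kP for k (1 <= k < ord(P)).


Enumerate multiples of P until we hit Q = (1, 2):
  1P = (6, 3)
  2P = (4, 5)
  3P = (5, 3)
  4P = (3, 4)
  5P = (2, 5)
  6P = (1, 5)
  7P = (1, 2)
Match found at i = 7.

k = 7


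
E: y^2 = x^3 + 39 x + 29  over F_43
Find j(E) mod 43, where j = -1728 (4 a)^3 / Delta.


Delta = -16(4 a^3 + 27 b^2) mod 43 = 6
-1728 * (4 a)^3 = -1728 * (4*39)^3 mod 43 = 2
j = 2 * 6^(-1) mod 43 = 29

j = 29 (mod 43)


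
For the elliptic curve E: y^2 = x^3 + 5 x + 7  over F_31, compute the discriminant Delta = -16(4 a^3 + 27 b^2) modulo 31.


4 a^3 + 27 b^2 = 4*5^3 + 27*7^2 = 500 + 1323 = 1823
Delta = -16 * (1823) = -29168
Delta mod 31 = 3

Delta = 3 (mod 31)


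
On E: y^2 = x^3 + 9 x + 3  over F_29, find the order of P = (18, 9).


Compute successive multiples of P until we hit O:
  1P = (18, 9)
  2P = (27, 8)
  3P = (8, 6)
  4P = (26, 6)
  5P = (1, 10)
  6P = (9, 28)
  7P = (24, 23)
  8P = (15, 27)
  ... (continuing to 19P)
  19P = O

ord(P) = 19


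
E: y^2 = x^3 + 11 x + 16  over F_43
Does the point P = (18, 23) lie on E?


Check whether y^2 = x^3 + 11 x + 16 (mod 43) for (x, y) = (18, 23).
LHS: y^2 = 23^2 mod 43 = 13
RHS: x^3 + 11 x + 16 = 18^3 + 11*18 + 16 mod 43 = 26
LHS != RHS

No, not on the curve


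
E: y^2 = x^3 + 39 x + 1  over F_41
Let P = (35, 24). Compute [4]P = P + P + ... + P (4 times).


k = 4 = 100_2 (binary, LSB first: 001)
Double-and-add from P = (35, 24):
  bit 0 = 0: acc unchanged = O
  bit 1 = 0: acc unchanged = O
  bit 2 = 1: acc = O + (1, 0) = (1, 0)

4P = (1, 0)


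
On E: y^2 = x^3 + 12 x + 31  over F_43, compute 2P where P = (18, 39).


Doubling: s = (3 x1^2 + a) / (2 y1)
s = (3*18^2 + 12) / (2*39) mod 43 = 6
x3 = s^2 - 2 x1 mod 43 = 6^2 - 2*18 = 0
y3 = s (x1 - x3) - y1 mod 43 = 6 * (18 - 0) - 39 = 26

2P = (0, 26)


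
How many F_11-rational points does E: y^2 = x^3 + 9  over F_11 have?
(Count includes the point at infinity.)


For each x in F_11, count y with y^2 = x^3 + 0 x + 9 mod 11:
  x = 0: RHS = 9, y in [3, 8]  -> 2 point(s)
  x = 3: RHS = 3, y in [5, 6]  -> 2 point(s)
  x = 6: RHS = 5, y in [4, 7]  -> 2 point(s)
  x = 7: RHS = 0, y in [0]  -> 1 point(s)
  x = 8: RHS = 4, y in [2, 9]  -> 2 point(s)
  x = 9: RHS = 1, y in [1, 10]  -> 2 point(s)
Affine points: 11. Add the point at infinity: total = 12.

#E(F_11) = 12


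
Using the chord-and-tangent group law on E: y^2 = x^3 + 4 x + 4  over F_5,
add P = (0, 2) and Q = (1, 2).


P != Q, so use the chord formula.
s = (y2 - y1) / (x2 - x1) = (0) / (1) mod 5 = 0
x3 = s^2 - x1 - x2 mod 5 = 0^2 - 0 - 1 = 4
y3 = s (x1 - x3) - y1 mod 5 = 0 * (0 - 4) - 2 = 3

P + Q = (4, 3)


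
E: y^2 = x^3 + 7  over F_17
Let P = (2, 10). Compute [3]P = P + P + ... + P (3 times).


k = 3 = 11_2 (binary, LSB first: 11)
Double-and-add from P = (2, 10):
  bit 0 = 1: acc = O + (2, 10) = (2, 10)
  bit 1 = 1: acc = (2, 10) + (12, 1) = (5, 8)

3P = (5, 8)


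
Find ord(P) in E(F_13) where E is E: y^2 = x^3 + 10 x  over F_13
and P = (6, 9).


Compute successive multiples of P until we hit O:
  1P = (6, 9)
  2P = (0, 0)
  3P = (6, 4)
  4P = O

ord(P) = 4


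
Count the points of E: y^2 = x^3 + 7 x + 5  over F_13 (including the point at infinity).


For each x in F_13, count y with y^2 = x^3 + 7 x + 5 mod 13:
  x = 1: RHS = 0, y in [0]  -> 1 point(s)
  x = 2: RHS = 1, y in [1, 12]  -> 2 point(s)
  x = 3: RHS = 1, y in [1, 12]  -> 2 point(s)
  x = 5: RHS = 9, y in [3, 10]  -> 2 point(s)
  x = 6: RHS = 3, y in [4, 9]  -> 2 point(s)
  x = 8: RHS = 1, y in [1, 12]  -> 2 point(s)
  x = 9: RHS = 4, y in [2, 11]  -> 2 point(s)
  x = 10: RHS = 9, y in [3, 10]  -> 2 point(s)
  x = 11: RHS = 9, y in [3, 10]  -> 2 point(s)
  x = 12: RHS = 10, y in [6, 7]  -> 2 point(s)
Affine points: 19. Add the point at infinity: total = 20.

#E(F_13) = 20


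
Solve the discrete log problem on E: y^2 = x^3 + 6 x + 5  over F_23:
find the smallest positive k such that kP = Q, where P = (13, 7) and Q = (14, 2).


Enumerate multiples of P until we hit Q = (14, 2):
  1P = (13, 7)
  2P = (3, 21)
  3P = (20, 12)
  4P = (6, 21)
  5P = (8, 6)
  6P = (14, 2)
Match found at i = 6.

k = 6


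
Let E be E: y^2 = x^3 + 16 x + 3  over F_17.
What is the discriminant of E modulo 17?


4 a^3 + 27 b^2 = 4*16^3 + 27*3^2 = 16384 + 243 = 16627
Delta = -16 * (16627) = -266032
Delta mod 17 = 1

Delta = 1 (mod 17)


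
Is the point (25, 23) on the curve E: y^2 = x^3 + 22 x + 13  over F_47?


Check whether y^2 = x^3 + 22 x + 13 (mod 47) for (x, y) = (25, 23).
LHS: y^2 = 23^2 mod 47 = 12
RHS: x^3 + 22 x + 13 = 25^3 + 22*25 + 13 mod 47 = 20
LHS != RHS

No, not on the curve


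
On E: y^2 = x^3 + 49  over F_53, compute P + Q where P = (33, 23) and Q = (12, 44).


P != Q, so use the chord formula.
s = (y2 - y1) / (x2 - x1) = (21) / (32) mod 53 = 52
x3 = s^2 - x1 - x2 mod 53 = 52^2 - 33 - 12 = 9
y3 = s (x1 - x3) - y1 mod 53 = 52 * (33 - 9) - 23 = 6

P + Q = (9, 6)


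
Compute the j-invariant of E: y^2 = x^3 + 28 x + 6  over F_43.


Delta = -16(4 a^3 + 27 b^2) mod 43 = 25
-1728 * (4 a)^3 = -1728 * (4*28)^3 mod 43 = 2
j = 2 * 25^(-1) mod 43 = 19

j = 19 (mod 43)


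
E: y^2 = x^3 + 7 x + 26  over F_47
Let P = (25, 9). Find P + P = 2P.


Doubling: s = (3 x1^2 + a) / (2 y1)
s = (3*25^2 + 7) / (2*9) mod 47 = 21
x3 = s^2 - 2 x1 mod 47 = 21^2 - 2*25 = 15
y3 = s (x1 - x3) - y1 mod 47 = 21 * (25 - 15) - 9 = 13

2P = (15, 13)


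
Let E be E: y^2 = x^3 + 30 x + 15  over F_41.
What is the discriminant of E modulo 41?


4 a^3 + 27 b^2 = 4*30^3 + 27*15^2 = 108000 + 6075 = 114075
Delta = -16 * (114075) = -1825200
Delta mod 41 = 38

Delta = 38 (mod 41)


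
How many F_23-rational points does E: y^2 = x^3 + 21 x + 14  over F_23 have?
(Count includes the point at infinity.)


For each x in F_23, count y with y^2 = x^3 + 21 x + 14 mod 23:
  x = 1: RHS = 13, y in [6, 17]  -> 2 point(s)
  x = 2: RHS = 18, y in [8, 15]  -> 2 point(s)
  x = 3: RHS = 12, y in [9, 14]  -> 2 point(s)
  x = 4: RHS = 1, y in [1, 22]  -> 2 point(s)
  x = 8: RHS = 4, y in [2, 21]  -> 2 point(s)
  x = 9: RHS = 12, y in [9, 14]  -> 2 point(s)
  x = 11: RHS = 12, y in [9, 14]  -> 2 point(s)
  x = 12: RHS = 16, y in [4, 19]  -> 2 point(s)
  x = 13: RHS = 0, y in [0]  -> 1 point(s)
  x = 14: RHS = 16, y in [4, 19]  -> 2 point(s)
  x = 15: RHS = 1, y in [1, 22]  -> 2 point(s)
  x = 19: RHS = 4, y in [2, 21]  -> 2 point(s)
  x = 20: RHS = 16, y in [4, 19]  -> 2 point(s)
Affine points: 25. Add the point at infinity: total = 26.

#E(F_23) = 26


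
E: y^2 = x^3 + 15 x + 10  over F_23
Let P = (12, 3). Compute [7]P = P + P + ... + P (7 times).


k = 7 = 111_2 (binary, LSB first: 111)
Double-and-add from P = (12, 3):
  bit 0 = 1: acc = O + (12, 3) = (12, 3)
  bit 1 = 1: acc = (12, 3) + (12, 20) = O
  bit 2 = 1: acc = O + (12, 3) = (12, 3)

7P = (12, 3)


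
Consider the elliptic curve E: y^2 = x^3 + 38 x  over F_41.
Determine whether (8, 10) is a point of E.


Check whether y^2 = x^3 + 38 x + 0 (mod 41) for (x, y) = (8, 10).
LHS: y^2 = 10^2 mod 41 = 18
RHS: x^3 + 38 x + 0 = 8^3 + 38*8 + 0 mod 41 = 37
LHS != RHS

No, not on the curve


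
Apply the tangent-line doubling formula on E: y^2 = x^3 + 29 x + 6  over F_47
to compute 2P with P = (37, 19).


Doubling: s = (3 x1^2 + a) / (2 y1)
s = (3*37^2 + 29) / (2*19) mod 47 = 0
x3 = s^2 - 2 x1 mod 47 = 0^2 - 2*37 = 20
y3 = s (x1 - x3) - y1 mod 47 = 0 * (37 - 20) - 19 = 28

2P = (20, 28)


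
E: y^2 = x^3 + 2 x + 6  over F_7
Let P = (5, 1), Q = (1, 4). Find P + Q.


P != Q, so use the chord formula.
s = (y2 - y1) / (x2 - x1) = (3) / (3) mod 7 = 1
x3 = s^2 - x1 - x2 mod 7 = 1^2 - 5 - 1 = 2
y3 = s (x1 - x3) - y1 mod 7 = 1 * (5 - 2) - 1 = 2

P + Q = (2, 2)


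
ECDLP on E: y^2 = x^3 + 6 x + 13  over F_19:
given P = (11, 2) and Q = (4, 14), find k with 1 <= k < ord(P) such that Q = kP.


Enumerate multiples of P until we hit Q = (4, 14):
  1P = (11, 2)
  2P = (1, 18)
  3P = (5, 15)
  4P = (4, 5)
  5P = (10, 3)
  6P = (18, 5)
  7P = (15, 18)
  8P = (9, 6)
  9P = (3, 1)
  10P = (16, 14)
  11P = (16, 5)
  12P = (3, 18)
  13P = (9, 13)
  14P = (15, 1)
  15P = (18, 14)
  16P = (10, 16)
  17P = (4, 14)
Match found at i = 17.

k = 17


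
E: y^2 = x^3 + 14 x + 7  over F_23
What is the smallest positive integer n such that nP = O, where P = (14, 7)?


Compute successive multiples of P until we hit O:
  1P = (14, 7)
  2P = (4, 9)
  3P = (17, 12)
  4P = (5, 8)
  5P = (6, 10)
  6P = (15, 2)
  7P = (19, 18)
  8P = (16, 7)
  ... (continuing to 17P)
  17P = O

ord(P) = 17


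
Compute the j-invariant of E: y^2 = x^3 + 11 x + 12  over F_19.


Delta = -16(4 a^3 + 27 b^2) mod 19 = 10
-1728 * (4 a)^3 = -1728 * (4*11)^3 mod 19 = 7
j = 7 * 10^(-1) mod 19 = 14

j = 14 (mod 19)


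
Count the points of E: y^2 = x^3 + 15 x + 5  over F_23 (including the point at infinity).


For each x in F_23, count y with y^2 = x^3 + 15 x + 5 mod 23:
  x = 3: RHS = 8, y in [10, 13]  -> 2 point(s)
  x = 6: RHS = 12, y in [9, 14]  -> 2 point(s)
  x = 7: RHS = 16, y in [4, 19]  -> 2 point(s)
  x = 8: RHS = 16, y in [4, 19]  -> 2 point(s)
  x = 9: RHS = 18, y in [8, 15]  -> 2 point(s)
  x = 11: RHS = 6, y in [11, 12]  -> 2 point(s)
  x = 12: RHS = 4, y in [2, 21]  -> 2 point(s)
  x = 18: RHS = 12, y in [9, 14]  -> 2 point(s)
  x = 20: RHS = 2, y in [5, 18]  -> 2 point(s)
  x = 21: RHS = 13, y in [6, 17]  -> 2 point(s)
  x = 22: RHS = 12, y in [9, 14]  -> 2 point(s)
Affine points: 22. Add the point at infinity: total = 23.

#E(F_23) = 23


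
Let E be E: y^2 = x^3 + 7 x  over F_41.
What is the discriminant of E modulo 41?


4 a^3 + 27 b^2 = 4*7^3 + 27*0^2 = 1372 + 0 = 1372
Delta = -16 * (1372) = -21952
Delta mod 41 = 24

Delta = 24 (mod 41)


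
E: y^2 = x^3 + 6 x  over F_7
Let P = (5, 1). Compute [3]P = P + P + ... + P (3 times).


k = 3 = 11_2 (binary, LSB first: 11)
Double-and-add from P = (5, 1):
  bit 0 = 1: acc = O + (5, 1) = (5, 1)
  bit 1 = 1: acc = (5, 1) + (1, 0) = (5, 6)

3P = (5, 6)


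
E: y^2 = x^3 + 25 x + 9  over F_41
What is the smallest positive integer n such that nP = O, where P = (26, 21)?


Compute successive multiples of P until we hit O:
  1P = (26, 21)
  2P = (39, 22)
  3P = (9, 15)
  4P = (24, 40)
  5P = (30, 17)
  6P = (27, 21)
  7P = (29, 20)
  8P = (18, 31)
  ... (continuing to 38P)
  38P = O

ord(P) = 38


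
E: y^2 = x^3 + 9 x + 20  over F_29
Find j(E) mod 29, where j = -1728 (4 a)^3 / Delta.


Delta = -16(4 a^3 + 27 b^2) mod 29 = 16
-1728 * (4 a)^3 = -1728 * (4*9)^3 mod 29 = 27
j = 27 * 16^(-1) mod 29 = 18

j = 18 (mod 29)


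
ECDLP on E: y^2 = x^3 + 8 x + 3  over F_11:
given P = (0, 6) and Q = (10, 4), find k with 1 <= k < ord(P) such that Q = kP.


Enumerate multiples of P until we hit Q = (10, 4):
  1P = (0, 6)
  2P = (9, 10)
  3P = (6, 6)
  4P = (5, 5)
  5P = (10, 7)
  6P = (2, 7)
  7P = (1, 10)
  8P = (4, 0)
  9P = (1, 1)
  10P = (2, 4)
  11P = (10, 4)
Match found at i = 11.

k = 11


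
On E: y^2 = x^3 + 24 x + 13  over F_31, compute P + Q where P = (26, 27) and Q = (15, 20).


P != Q, so use the chord formula.
s = (y2 - y1) / (x2 - x1) = (24) / (20) mod 31 = 26
x3 = s^2 - x1 - x2 mod 31 = 26^2 - 26 - 15 = 15
y3 = s (x1 - x3) - y1 mod 31 = 26 * (26 - 15) - 27 = 11

P + Q = (15, 11)


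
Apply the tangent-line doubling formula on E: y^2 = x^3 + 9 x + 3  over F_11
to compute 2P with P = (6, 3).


Doubling: s = (3 x1^2 + a) / (2 y1)
s = (3*6^2 + 9) / (2*3) mod 11 = 3
x3 = s^2 - 2 x1 mod 11 = 3^2 - 2*6 = 8
y3 = s (x1 - x3) - y1 mod 11 = 3 * (6 - 8) - 3 = 2

2P = (8, 2)


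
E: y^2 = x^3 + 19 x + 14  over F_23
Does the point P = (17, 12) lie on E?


Check whether y^2 = x^3 + 19 x + 14 (mod 23) for (x, y) = (17, 12).
LHS: y^2 = 12^2 mod 23 = 6
RHS: x^3 + 19 x + 14 = 17^3 + 19*17 + 14 mod 23 = 6
LHS = RHS

Yes, on the curve


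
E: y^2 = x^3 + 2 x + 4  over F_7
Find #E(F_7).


For each x in F_7, count y with y^2 = x^3 + 2 x + 4 mod 7:
  x = 0: RHS = 4, y in [2, 5]  -> 2 point(s)
  x = 1: RHS = 0, y in [0]  -> 1 point(s)
  x = 2: RHS = 2, y in [3, 4]  -> 2 point(s)
  x = 3: RHS = 2, y in [3, 4]  -> 2 point(s)
  x = 6: RHS = 1, y in [1, 6]  -> 2 point(s)
Affine points: 9. Add the point at infinity: total = 10.

#E(F_7) = 10


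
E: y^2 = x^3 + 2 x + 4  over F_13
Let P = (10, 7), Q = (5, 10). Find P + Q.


P != Q, so use the chord formula.
s = (y2 - y1) / (x2 - x1) = (3) / (8) mod 13 = 2
x3 = s^2 - x1 - x2 mod 13 = 2^2 - 10 - 5 = 2
y3 = s (x1 - x3) - y1 mod 13 = 2 * (10 - 2) - 7 = 9

P + Q = (2, 9)


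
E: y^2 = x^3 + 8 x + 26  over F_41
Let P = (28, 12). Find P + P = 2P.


Doubling: s = (3 x1^2 + a) / (2 y1)
s = (3*28^2 + 8) / (2*12) mod 41 = 30
x3 = s^2 - 2 x1 mod 41 = 30^2 - 2*28 = 24
y3 = s (x1 - x3) - y1 mod 41 = 30 * (28 - 24) - 12 = 26

2P = (24, 26)


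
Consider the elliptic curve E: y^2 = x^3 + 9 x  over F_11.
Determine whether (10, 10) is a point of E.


Check whether y^2 = x^3 + 9 x + 0 (mod 11) for (x, y) = (10, 10).
LHS: y^2 = 10^2 mod 11 = 1
RHS: x^3 + 9 x + 0 = 10^3 + 9*10 + 0 mod 11 = 1
LHS = RHS

Yes, on the curve


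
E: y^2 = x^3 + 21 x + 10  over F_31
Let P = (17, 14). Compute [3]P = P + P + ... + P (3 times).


k = 3 = 11_2 (binary, LSB first: 11)
Double-and-add from P = (17, 14):
  bit 0 = 1: acc = O + (17, 14) = (17, 14)
  bit 1 = 1: acc = (17, 14) + (7, 2) = (1, 30)

3P = (1, 30)


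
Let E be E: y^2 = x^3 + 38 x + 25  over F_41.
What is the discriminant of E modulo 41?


4 a^3 + 27 b^2 = 4*38^3 + 27*25^2 = 219488 + 16875 = 236363
Delta = -16 * (236363) = -3781808
Delta mod 41 = 32

Delta = 32 (mod 41)


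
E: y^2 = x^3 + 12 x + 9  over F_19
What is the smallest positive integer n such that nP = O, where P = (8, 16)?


Compute successive multiples of P until we hit O:
  1P = (8, 16)
  2P = (0, 16)
  3P = (11, 3)
  4P = (4, 11)
  5P = (5, 2)
  6P = (13, 5)
  7P = (15, 7)
  8P = (12, 0)
  ... (continuing to 16P)
  16P = O

ord(P) = 16


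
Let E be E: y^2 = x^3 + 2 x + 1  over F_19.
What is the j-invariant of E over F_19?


Delta = -16(4 a^3 + 27 b^2) mod 19 = 6
-1728 * (4 a)^3 = -1728 * (4*2)^3 mod 19 = 18
j = 18 * 6^(-1) mod 19 = 3

j = 3 (mod 19)


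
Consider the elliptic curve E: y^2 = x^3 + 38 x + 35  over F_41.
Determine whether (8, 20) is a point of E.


Check whether y^2 = x^3 + 38 x + 35 (mod 41) for (x, y) = (8, 20).
LHS: y^2 = 20^2 mod 41 = 31
RHS: x^3 + 38 x + 35 = 8^3 + 38*8 + 35 mod 41 = 31
LHS = RHS

Yes, on the curve


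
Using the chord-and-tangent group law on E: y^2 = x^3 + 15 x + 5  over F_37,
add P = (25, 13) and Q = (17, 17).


P != Q, so use the chord formula.
s = (y2 - y1) / (x2 - x1) = (4) / (29) mod 37 = 18
x3 = s^2 - x1 - x2 mod 37 = 18^2 - 25 - 17 = 23
y3 = s (x1 - x3) - y1 mod 37 = 18 * (25 - 23) - 13 = 23

P + Q = (23, 23)


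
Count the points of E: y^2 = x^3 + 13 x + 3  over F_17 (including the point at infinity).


For each x in F_17, count y with y^2 = x^3 + 13 x + 3 mod 17:
  x = 1: RHS = 0, y in [0]  -> 1 point(s)
  x = 3: RHS = 1, y in [1, 16]  -> 2 point(s)
  x = 4: RHS = 0, y in [0]  -> 1 point(s)
  x = 6: RHS = 8, y in [5, 12]  -> 2 point(s)
  x = 9: RHS = 16, y in [4, 13]  -> 2 point(s)
  x = 11: RHS = 15, y in [7, 10]  -> 2 point(s)
  x = 12: RHS = 0, y in [0]  -> 1 point(s)
Affine points: 11. Add the point at infinity: total = 12.

#E(F_17) = 12


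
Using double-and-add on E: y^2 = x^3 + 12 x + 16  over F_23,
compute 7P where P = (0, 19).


k = 7 = 111_2 (binary, LSB first: 111)
Double-and-add from P = (0, 19):
  bit 0 = 1: acc = O + (0, 19) = (0, 19)
  bit 1 = 1: acc = (0, 19) + (8, 16) = (4, 17)
  bit 2 = 1: acc = (4, 17) + (2, 5) = (7, 11)

7P = (7, 11)


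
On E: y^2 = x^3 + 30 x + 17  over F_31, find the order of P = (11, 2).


Compute successive multiples of P until we hit O:
  1P = (11, 2)
  2P = (23, 28)
  3P = (6, 14)
  4P = (21, 22)
  5P = (3, 14)
  6P = (27, 22)
  7P = (12, 20)
  8P = (22, 17)
  ... (continuing to 24P)
  24P = O

ord(P) = 24


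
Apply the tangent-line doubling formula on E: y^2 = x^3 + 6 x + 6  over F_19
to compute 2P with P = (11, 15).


Doubling: s = (3 x1^2 + a) / (2 y1)
s = (3*11^2 + 6) / (2*15) mod 19 = 18
x3 = s^2 - 2 x1 mod 19 = 18^2 - 2*11 = 17
y3 = s (x1 - x3) - y1 mod 19 = 18 * (11 - 17) - 15 = 10

2P = (17, 10)


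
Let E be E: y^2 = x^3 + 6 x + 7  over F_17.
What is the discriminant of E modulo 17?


4 a^3 + 27 b^2 = 4*6^3 + 27*7^2 = 864 + 1323 = 2187
Delta = -16 * (2187) = -34992
Delta mod 17 = 11

Delta = 11 (mod 17)
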